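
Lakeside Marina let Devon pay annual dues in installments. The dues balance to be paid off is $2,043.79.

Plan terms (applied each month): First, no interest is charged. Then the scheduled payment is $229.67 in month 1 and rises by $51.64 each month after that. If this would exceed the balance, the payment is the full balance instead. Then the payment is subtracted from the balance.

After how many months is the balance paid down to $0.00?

Month 1: opening $2,043.79; payment $229.67; balance $1,814.12
Month 2: opening $1,814.12; payment $281.31; balance $1,532.81
Month 3: opening $1,532.81; payment $332.95; balance $1,199.86
Month 4: opening $1,199.86; payment $384.59; balance $815.27
Month 5: opening $815.27; payment $436.23; balance $379.04
Month 6: opening $379.04; payment $379.04; balance $0.00
Balance reaches $0.00 in month 6.

6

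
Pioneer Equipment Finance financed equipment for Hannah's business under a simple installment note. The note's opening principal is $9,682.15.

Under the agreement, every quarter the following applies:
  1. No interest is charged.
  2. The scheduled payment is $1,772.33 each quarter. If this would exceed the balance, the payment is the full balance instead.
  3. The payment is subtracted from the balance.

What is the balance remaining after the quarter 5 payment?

$820.50

# | Opening | Payment | End bal
1 | $9,682.15 | $1,772.33 | $7,909.82
2 | $7,909.82 | $1,772.33 | $6,137.49
3 | $6,137.49 | $1,772.33 | $4,365.16
4 | $4,365.16 | $1,772.33 | $2,592.83
5 | $2,592.83 | $1,772.33 | $820.50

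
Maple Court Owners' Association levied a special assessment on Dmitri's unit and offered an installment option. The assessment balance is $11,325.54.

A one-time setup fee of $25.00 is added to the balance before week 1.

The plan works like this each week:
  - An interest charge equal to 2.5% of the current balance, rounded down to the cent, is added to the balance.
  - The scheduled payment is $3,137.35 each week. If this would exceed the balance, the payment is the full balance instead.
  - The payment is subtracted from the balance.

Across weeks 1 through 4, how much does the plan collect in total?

$12,050.36

# | Opening | Interest | Payment | End bal
1 | $11,350.54 | $283.76 | $3,137.35 | $8,496.95
2 | $8,496.95 | $212.42 | $3,137.35 | $5,572.02
3 | $5,572.02 | $139.30 | $3,137.35 | $2,573.97
4 | $2,573.97 | $64.34 | $2,638.31 | $0.00
Total paid: $12,050.36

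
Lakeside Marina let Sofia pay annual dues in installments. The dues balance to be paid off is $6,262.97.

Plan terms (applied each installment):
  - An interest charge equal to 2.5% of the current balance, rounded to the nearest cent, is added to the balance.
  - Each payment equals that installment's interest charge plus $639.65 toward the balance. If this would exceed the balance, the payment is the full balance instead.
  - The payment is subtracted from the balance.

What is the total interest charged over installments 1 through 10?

Installment 1: opening $6,262.97; interest $156.57 → $6,419.54; payment $796.22; balance $5,623.32
Installment 2: opening $5,623.32; interest $140.58 → $5,763.90; payment $780.23; balance $4,983.67
Installment 3: opening $4,983.67; interest $124.59 → $5,108.26; payment $764.24; balance $4,344.02
Installment 4: opening $4,344.02; interest $108.60 → $4,452.62; payment $748.25; balance $3,704.37
Installment 5: opening $3,704.37; interest $92.61 → $3,796.98; payment $732.26; balance $3,064.72
Installment 6: opening $3,064.72; interest $76.62 → $3,141.34; payment $716.27; balance $2,425.07
Installment 7: opening $2,425.07; interest $60.63 → $2,485.70; payment $700.28; balance $1,785.42
Installment 8: opening $1,785.42; interest $44.64 → $1,830.06; payment $684.29; balance $1,145.77
Installment 9: opening $1,145.77; interest $28.64 → $1,174.41; payment $668.29; balance $506.12
Installment 10: opening $506.12; interest $12.65 → $518.77; payment $518.77; balance $0.00
Total interest: $156.57 + $140.58 + $124.59 + $108.60 + $92.61 + $76.62 + $60.63 + $44.64 + $28.64 + $12.65 = $846.13

$846.13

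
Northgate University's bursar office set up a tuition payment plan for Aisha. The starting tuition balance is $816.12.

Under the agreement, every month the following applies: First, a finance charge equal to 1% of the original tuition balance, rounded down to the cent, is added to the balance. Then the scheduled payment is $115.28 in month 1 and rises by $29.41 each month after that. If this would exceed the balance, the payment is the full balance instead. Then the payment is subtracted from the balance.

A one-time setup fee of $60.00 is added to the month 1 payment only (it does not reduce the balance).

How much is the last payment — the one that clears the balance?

# | Opening | Interest | Payment | Fee | End bal
1 | $816.12 | $8.16 | $115.28 | $60.00 | $709.00
2 | $709.00 | $8.16 | $144.69 | — | $572.47
3 | $572.47 | $8.16 | $174.10 | — | $406.53
4 | $406.53 | $8.16 | $203.51 | — | $211.18
5 | $211.18 | $8.16 | $219.34 | — | $0.00

$219.34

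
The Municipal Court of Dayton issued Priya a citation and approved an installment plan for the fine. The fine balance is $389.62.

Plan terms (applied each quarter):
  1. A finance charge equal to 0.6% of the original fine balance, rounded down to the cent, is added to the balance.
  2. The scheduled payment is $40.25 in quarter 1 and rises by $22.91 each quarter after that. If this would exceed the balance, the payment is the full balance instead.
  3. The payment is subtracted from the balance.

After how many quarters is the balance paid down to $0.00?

5

Quarter 1: $389.62 +$2.33 interest = $391.95; pay $40.25 → $351.70
Quarter 2: $351.70 +$2.33 interest = $354.03; pay $63.16 → $290.87
Quarter 3: $290.87 +$2.33 interest = $293.20; pay $86.07 → $207.13
Quarter 4: $207.13 +$2.33 interest = $209.46; pay $108.98 → $100.48
Quarter 5: $100.48 +$2.33 interest = $102.81; pay $102.81 → $0.00
Balance reaches $0.00 in quarter 5.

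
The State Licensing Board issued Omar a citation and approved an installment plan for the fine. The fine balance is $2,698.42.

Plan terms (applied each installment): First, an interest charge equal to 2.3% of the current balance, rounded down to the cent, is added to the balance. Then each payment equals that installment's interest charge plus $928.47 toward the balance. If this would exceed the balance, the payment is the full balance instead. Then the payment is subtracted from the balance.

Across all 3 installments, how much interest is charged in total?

$122.11

Installment 1: $2,698.42 +$62.06 interest = $2,760.48; pay $990.53 → $1,769.95
Installment 2: $1,769.95 +$40.70 interest = $1,810.65; pay $969.17 → $841.48
Installment 3: $841.48 +$19.35 interest = $860.83; pay $860.83 → $0.00
Total interest: $62.06 + $40.70 + $19.35 = $122.11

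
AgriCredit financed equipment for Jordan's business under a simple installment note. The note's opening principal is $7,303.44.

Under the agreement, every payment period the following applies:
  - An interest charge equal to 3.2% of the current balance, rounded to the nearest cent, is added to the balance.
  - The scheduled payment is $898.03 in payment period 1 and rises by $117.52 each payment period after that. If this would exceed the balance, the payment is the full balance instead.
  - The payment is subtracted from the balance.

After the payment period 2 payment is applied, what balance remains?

# | Opening | Interest | Payment | End bal
1 | $7,303.44 | $233.71 | $898.03 | $6,639.12
2 | $6,639.12 | $212.45 | $1,015.55 | $5,836.02

$5,836.02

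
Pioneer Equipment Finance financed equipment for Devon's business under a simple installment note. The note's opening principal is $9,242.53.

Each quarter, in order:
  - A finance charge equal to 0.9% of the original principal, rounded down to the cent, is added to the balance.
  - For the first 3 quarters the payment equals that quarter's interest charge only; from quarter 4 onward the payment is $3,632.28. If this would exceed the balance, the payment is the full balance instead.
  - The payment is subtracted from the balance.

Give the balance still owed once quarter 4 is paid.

# | Opening | Interest | Payment | End bal
1 | $9,242.53 | $83.18 | $83.18 | $9,242.53
2 | $9,242.53 | $83.18 | $83.18 | $9,242.53
3 | $9,242.53 | $83.18 | $83.18 | $9,242.53
4 | $9,242.53 | $83.18 | $3,632.28 | $5,693.43

$5,693.43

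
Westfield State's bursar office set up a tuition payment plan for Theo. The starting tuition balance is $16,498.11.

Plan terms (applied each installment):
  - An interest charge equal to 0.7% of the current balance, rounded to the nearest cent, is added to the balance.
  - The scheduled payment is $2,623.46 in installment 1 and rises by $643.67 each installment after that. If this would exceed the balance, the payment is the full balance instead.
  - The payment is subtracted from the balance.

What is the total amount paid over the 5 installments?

# | Opening | Interest | Payment | End bal
1 | $16,498.11 | $115.49 | $2,623.46 | $13,990.14
2 | $13,990.14 | $97.93 | $3,267.13 | $10,820.94
3 | $10,820.94 | $75.75 | $3,910.80 | $6,985.89
4 | $6,985.89 | $48.90 | $4,554.47 | $2,480.32
5 | $2,480.32 | $17.36 | $2,497.68 | $0.00
Total paid: $16,853.54

$16,853.54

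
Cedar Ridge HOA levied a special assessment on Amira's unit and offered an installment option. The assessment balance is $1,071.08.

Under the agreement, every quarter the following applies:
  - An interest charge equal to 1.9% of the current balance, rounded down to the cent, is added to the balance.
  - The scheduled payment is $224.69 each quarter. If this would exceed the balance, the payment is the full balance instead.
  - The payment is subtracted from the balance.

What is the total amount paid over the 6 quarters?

$1,133.43

Quarter 1: opening $1,071.08; interest $20.35 → $1,091.43; payment $224.69; balance $866.74
Quarter 2: opening $866.74; interest $16.46 → $883.20; payment $224.69; balance $658.51
Quarter 3: opening $658.51; interest $12.51 → $671.02; payment $224.69; balance $446.33
Quarter 4: opening $446.33; interest $8.48 → $454.81; payment $224.69; balance $230.12
Quarter 5: opening $230.12; interest $4.37 → $234.49; payment $224.69; balance $9.80
Quarter 6: opening $9.80; interest $0.18 → $9.98; payment $9.98; balance $0.00
Total paid: $1,133.43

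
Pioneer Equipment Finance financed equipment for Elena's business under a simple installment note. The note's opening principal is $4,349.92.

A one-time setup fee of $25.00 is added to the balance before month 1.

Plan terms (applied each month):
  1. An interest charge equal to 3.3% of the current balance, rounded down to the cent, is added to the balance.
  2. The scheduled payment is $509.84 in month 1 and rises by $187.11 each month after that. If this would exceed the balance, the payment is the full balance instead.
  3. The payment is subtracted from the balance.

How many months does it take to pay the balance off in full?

6

Month 1: $4,374.92 +$144.37 interest = $4,519.29; pay $509.84 → $4,009.45
Month 2: $4,009.45 +$132.31 interest = $4,141.76; pay $696.95 → $3,444.81
Month 3: $3,444.81 +$113.67 interest = $3,558.48; pay $884.06 → $2,674.42
Month 4: $2,674.42 +$88.25 interest = $2,762.67; pay $1,071.17 → $1,691.50
Month 5: $1,691.50 +$55.81 interest = $1,747.31; pay $1,258.28 → $489.03
Month 6: $489.03 +$16.13 interest = $505.16; pay $505.16 → $0.00
Balance reaches $0.00 in month 6.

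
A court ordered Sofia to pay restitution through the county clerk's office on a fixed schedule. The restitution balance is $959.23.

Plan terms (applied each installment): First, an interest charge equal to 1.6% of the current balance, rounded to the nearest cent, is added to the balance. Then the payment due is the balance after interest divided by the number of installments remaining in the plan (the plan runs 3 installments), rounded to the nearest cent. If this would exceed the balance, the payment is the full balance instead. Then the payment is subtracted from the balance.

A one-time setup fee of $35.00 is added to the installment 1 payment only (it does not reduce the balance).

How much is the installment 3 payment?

Installment 1: opening $959.23; interest $15.35 → $974.58; payment $324.86 (+ $35.00 fee); balance $649.72
Installment 2: opening $649.72; interest $10.40 → $660.12; payment $330.06; balance $330.06
Installment 3: opening $330.06; interest $5.28 → $335.34; payment $335.34; balance $0.00

$335.34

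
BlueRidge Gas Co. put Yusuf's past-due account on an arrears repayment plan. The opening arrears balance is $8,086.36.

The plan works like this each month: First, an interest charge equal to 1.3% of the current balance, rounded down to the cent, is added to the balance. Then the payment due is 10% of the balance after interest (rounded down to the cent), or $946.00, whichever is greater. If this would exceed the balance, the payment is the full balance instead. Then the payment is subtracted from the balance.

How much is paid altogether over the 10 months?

$8,628.18

Month 1: $8,086.36 +$105.12 interest = $8,191.48; pay $946.00 → $7,245.48
Month 2: $7,245.48 +$94.19 interest = $7,339.67; pay $946.00 → $6,393.67
Month 3: $6,393.67 +$83.11 interest = $6,476.78; pay $946.00 → $5,530.78
Month 4: $5,530.78 +$71.90 interest = $5,602.68; pay $946.00 → $4,656.68
Month 5: $4,656.68 +$60.53 interest = $4,717.21; pay $946.00 → $3,771.21
Month 6: $3,771.21 +$49.02 interest = $3,820.23; pay $946.00 → $2,874.23
Month 7: $2,874.23 +$37.36 interest = $2,911.59; pay $946.00 → $1,965.59
Month 8: $1,965.59 +$25.55 interest = $1,991.14; pay $946.00 → $1,045.14
Month 9: $1,045.14 +$13.58 interest = $1,058.72; pay $946.00 → $112.72
Month 10: $112.72 +$1.46 interest = $114.18; pay $114.18 → $0.00
Total paid: $8,628.18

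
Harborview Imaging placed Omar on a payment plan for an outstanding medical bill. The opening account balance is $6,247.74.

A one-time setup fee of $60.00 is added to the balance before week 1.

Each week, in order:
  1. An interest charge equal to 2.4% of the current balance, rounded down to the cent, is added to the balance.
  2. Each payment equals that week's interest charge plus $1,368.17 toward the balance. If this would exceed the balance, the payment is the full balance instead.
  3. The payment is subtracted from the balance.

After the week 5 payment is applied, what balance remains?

$0.00

Week 1: $6,307.74 +$151.38 interest = $6,459.12; pay $1,519.55 → $4,939.57
Week 2: $4,939.57 +$118.54 interest = $5,058.11; pay $1,486.71 → $3,571.40
Week 3: $3,571.40 +$85.71 interest = $3,657.11; pay $1,453.88 → $2,203.23
Week 4: $2,203.23 +$52.87 interest = $2,256.10; pay $1,421.04 → $835.06
Week 5: $835.06 +$20.04 interest = $855.10; pay $855.10 → $0.00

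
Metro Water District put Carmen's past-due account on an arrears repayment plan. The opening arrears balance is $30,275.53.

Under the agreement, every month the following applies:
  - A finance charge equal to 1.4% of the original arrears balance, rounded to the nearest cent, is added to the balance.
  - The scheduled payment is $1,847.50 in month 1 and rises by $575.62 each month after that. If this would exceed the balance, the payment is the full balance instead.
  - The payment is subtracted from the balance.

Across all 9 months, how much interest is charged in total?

$3,814.74

Month 1: $30,275.53 +$423.86 interest = $30,699.39; pay $1,847.50 → $28,851.89
Month 2: $28,851.89 +$423.86 interest = $29,275.75; pay $2,423.12 → $26,852.63
Month 3: $26,852.63 +$423.86 interest = $27,276.49; pay $2,998.74 → $24,277.75
Month 4: $24,277.75 +$423.86 interest = $24,701.61; pay $3,574.36 → $21,127.25
Month 5: $21,127.25 +$423.86 interest = $21,551.11; pay $4,149.98 → $17,401.13
Month 6: $17,401.13 +$423.86 interest = $17,824.99; pay $4,725.60 → $13,099.39
Month 7: $13,099.39 +$423.86 interest = $13,523.25; pay $5,301.22 → $8,222.03
Month 8: $8,222.03 +$423.86 interest = $8,645.89; pay $5,876.84 → $2,769.05
Month 9: $2,769.05 +$423.86 interest = $3,192.91; pay $3,192.91 → $0.00
Total interest: $423.86 + $423.86 + $423.86 + $423.86 + $423.86 + $423.86 + $423.86 + $423.86 + $423.86 = $3,814.74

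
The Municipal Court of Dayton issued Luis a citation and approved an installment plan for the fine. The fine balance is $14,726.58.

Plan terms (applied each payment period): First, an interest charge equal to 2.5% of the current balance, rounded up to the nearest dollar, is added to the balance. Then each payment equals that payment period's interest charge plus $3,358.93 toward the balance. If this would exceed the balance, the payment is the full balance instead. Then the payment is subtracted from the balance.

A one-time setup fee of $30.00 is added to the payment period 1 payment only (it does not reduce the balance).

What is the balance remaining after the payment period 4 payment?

$1,290.86

Payment period 1: opening $14,726.58; interest $369.00 → $15,095.58; payment $3,727.93 (+ $30.00 fee); balance $11,367.65
Payment period 2: opening $11,367.65; interest $285.00 → $11,652.65; payment $3,643.93; balance $8,008.72
Payment period 3: opening $8,008.72; interest $201.00 → $8,209.72; payment $3,559.93; balance $4,649.79
Payment period 4: opening $4,649.79; interest $117.00 → $4,766.79; payment $3,475.93; balance $1,290.86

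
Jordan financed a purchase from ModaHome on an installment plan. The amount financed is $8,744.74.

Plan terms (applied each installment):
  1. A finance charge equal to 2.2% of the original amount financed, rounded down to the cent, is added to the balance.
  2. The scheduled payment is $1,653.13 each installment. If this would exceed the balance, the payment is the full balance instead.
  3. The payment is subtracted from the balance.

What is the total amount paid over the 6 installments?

Installment 1: $8,744.74 +$192.38 interest = $8,937.12; pay $1,653.13 → $7,283.99
Installment 2: $7,283.99 +$192.38 interest = $7,476.37; pay $1,653.13 → $5,823.24
Installment 3: $5,823.24 +$192.38 interest = $6,015.62; pay $1,653.13 → $4,362.49
Installment 4: $4,362.49 +$192.38 interest = $4,554.87; pay $1,653.13 → $2,901.74
Installment 5: $2,901.74 +$192.38 interest = $3,094.12; pay $1,653.13 → $1,440.99
Installment 6: $1,440.99 +$192.38 interest = $1,633.37; pay $1,633.37 → $0.00
Total paid: $9,899.02

$9,899.02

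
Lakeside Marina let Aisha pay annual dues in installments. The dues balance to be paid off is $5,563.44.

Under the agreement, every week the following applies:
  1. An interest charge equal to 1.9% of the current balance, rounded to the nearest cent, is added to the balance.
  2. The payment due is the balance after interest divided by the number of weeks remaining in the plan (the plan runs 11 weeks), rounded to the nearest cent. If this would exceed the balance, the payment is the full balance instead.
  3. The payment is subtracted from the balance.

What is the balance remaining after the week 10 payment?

$610.51

Week 1: $5,563.44 +$105.71 interest = $5,669.15; pay $515.38 → $5,153.77
Week 2: $5,153.77 +$97.92 interest = $5,251.69; pay $525.17 → $4,726.52
Week 3: $4,726.52 +$89.80 interest = $4,816.32; pay $535.15 → $4,281.17
Week 4: $4,281.17 +$81.34 interest = $4,362.51; pay $545.31 → $3,817.20
Week 5: $3,817.20 +$72.53 interest = $3,889.73; pay $555.68 → $3,334.05
Week 6: $3,334.05 +$63.35 interest = $3,397.40; pay $566.23 → $2,831.17
Week 7: $2,831.17 +$53.79 interest = $2,884.96; pay $576.99 → $2,307.97
Week 8: $2,307.97 +$43.85 interest = $2,351.82; pay $587.96 → $1,763.86
Week 9: $1,763.86 +$33.51 interest = $1,797.37; pay $599.12 → $1,198.25
Week 10: $1,198.25 +$22.77 interest = $1,221.02; pay $610.51 → $610.51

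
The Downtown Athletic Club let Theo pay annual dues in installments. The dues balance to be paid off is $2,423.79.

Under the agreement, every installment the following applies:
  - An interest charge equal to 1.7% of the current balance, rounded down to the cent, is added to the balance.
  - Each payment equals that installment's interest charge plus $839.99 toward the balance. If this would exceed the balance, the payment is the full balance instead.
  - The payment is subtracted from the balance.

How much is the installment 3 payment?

$756.45

Installment 1: opening $2,423.79; interest $41.20 → $2,464.99; payment $881.19; balance $1,583.80
Installment 2: opening $1,583.80; interest $26.92 → $1,610.72; payment $866.91; balance $743.81
Installment 3: opening $743.81; interest $12.64 → $756.45; payment $756.45; balance $0.00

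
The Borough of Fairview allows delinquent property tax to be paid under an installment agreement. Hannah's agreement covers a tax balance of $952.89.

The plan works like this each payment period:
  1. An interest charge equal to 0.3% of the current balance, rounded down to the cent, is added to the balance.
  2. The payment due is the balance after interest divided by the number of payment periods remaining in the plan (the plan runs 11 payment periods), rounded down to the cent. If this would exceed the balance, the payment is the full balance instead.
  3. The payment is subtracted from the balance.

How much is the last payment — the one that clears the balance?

Payment period 1: opening $952.89; interest $2.85 → $955.74; payment $86.88; balance $868.86
Payment period 2: opening $868.86; interest $2.60 → $871.46; payment $87.14; balance $784.32
Payment period 3: opening $784.32; interest $2.35 → $786.67; payment $87.40; balance $699.27
Payment period 4: opening $699.27; interest $2.09 → $701.36; payment $87.67; balance $613.69
Payment period 5: opening $613.69; interest $1.84 → $615.53; payment $87.93; balance $527.60
Payment period 6: opening $527.60; interest $1.58 → $529.18; payment $88.19; balance $440.99
Payment period 7: opening $440.99; interest $1.32 → $442.31; payment $88.46; balance $353.85
Payment period 8: opening $353.85; interest $1.06 → $354.91; payment $88.72; balance $266.19
Payment period 9: opening $266.19; interest $0.79 → $266.98; payment $88.99; balance $177.99
Payment period 10: opening $177.99; interest $0.53 → $178.52; payment $89.26; balance $89.26
Payment period 11: opening $89.26; interest $0.26 → $89.52; payment $89.52; balance $0.00

$89.52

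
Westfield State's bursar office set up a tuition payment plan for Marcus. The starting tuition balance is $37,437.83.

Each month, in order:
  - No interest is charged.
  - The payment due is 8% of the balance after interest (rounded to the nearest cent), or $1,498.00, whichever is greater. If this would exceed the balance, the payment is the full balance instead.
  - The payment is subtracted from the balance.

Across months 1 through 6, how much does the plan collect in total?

Month 1: opening $37,437.83; payment $2,995.03; balance $34,442.80
Month 2: opening $34,442.80; payment $2,755.42; balance $31,687.38
Month 3: opening $31,687.38; payment $2,534.99; balance $29,152.39
Month 4: opening $29,152.39; payment $2,332.19; balance $26,820.20
Month 5: opening $26,820.20; payment $2,145.62; balance $24,674.58
Month 6: opening $24,674.58; payment $1,973.97; balance $22,700.61
Total paid: $14,737.22

$14,737.22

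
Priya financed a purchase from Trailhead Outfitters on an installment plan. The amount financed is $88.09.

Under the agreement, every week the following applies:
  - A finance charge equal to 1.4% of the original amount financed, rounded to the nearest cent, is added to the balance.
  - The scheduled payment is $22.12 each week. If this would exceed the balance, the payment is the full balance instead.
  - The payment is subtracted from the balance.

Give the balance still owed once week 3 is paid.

Week 1: $88.09 +$1.23 interest = $89.32; pay $22.12 → $67.20
Week 2: $67.20 +$1.23 interest = $68.43; pay $22.12 → $46.31
Week 3: $46.31 +$1.23 interest = $47.54; pay $22.12 → $25.42

$25.42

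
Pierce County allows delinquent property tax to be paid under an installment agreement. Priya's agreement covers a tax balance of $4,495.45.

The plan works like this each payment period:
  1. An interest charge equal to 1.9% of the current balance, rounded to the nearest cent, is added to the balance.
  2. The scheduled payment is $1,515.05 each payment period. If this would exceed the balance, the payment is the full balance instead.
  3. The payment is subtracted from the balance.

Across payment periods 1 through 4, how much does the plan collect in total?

$4,672.05

Payment period 1: $4,495.45 +$85.41 interest = $4,580.86; pay $1,515.05 → $3,065.81
Payment period 2: $3,065.81 +$58.25 interest = $3,124.06; pay $1,515.05 → $1,609.01
Payment period 3: $1,609.01 +$30.57 interest = $1,639.58; pay $1,515.05 → $124.53
Payment period 4: $124.53 +$2.37 interest = $126.90; pay $126.90 → $0.00
Total paid: $4,672.05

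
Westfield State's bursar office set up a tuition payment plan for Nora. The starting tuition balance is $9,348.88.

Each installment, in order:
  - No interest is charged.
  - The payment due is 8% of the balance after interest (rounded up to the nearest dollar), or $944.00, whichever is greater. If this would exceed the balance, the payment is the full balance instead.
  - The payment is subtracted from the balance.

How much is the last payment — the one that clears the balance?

$852.88

Installment 1: opening $9,348.88; payment $944.00; balance $8,404.88
Installment 2: opening $8,404.88; payment $944.00; balance $7,460.88
Installment 3: opening $7,460.88; payment $944.00; balance $6,516.88
Installment 4: opening $6,516.88; payment $944.00; balance $5,572.88
Installment 5: opening $5,572.88; payment $944.00; balance $4,628.88
Installment 6: opening $4,628.88; payment $944.00; balance $3,684.88
Installment 7: opening $3,684.88; payment $944.00; balance $2,740.88
Installment 8: opening $2,740.88; payment $944.00; balance $1,796.88
Installment 9: opening $1,796.88; payment $944.00; balance $852.88
Installment 10: opening $852.88; payment $852.88; balance $0.00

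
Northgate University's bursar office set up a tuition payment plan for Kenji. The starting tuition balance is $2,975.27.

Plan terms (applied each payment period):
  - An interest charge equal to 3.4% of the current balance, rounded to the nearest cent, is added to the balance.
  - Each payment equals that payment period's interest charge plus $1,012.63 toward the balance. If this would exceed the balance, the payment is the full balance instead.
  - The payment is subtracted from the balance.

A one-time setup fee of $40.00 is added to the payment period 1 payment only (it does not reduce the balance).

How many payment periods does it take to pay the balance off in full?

3

# | Opening | Interest | Payment | Fee | End bal
1 | $2,975.27 | $101.16 | $1,113.79 | $40.00 | $1,962.64
2 | $1,962.64 | $66.73 | $1,079.36 | — | $950.01
3 | $950.01 | $32.30 | $982.31 | — | $0.00
Balance reaches $0.00 in payment period 3.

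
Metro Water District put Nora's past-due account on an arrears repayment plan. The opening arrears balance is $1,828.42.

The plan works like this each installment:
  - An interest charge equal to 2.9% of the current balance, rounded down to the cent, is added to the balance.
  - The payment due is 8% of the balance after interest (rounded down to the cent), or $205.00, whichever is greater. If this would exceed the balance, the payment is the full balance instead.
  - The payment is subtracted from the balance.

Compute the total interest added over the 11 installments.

Installment 1: opening $1,828.42; interest $53.02 → $1,881.44; payment $205.00; balance $1,676.44
Installment 2: opening $1,676.44; interest $48.61 → $1,725.05; payment $205.00; balance $1,520.05
Installment 3: opening $1,520.05; interest $44.08 → $1,564.13; payment $205.00; balance $1,359.13
Installment 4: opening $1,359.13; interest $39.41 → $1,398.54; payment $205.00; balance $1,193.54
Installment 5: opening $1,193.54; interest $34.61 → $1,228.15; payment $205.00; balance $1,023.15
Installment 6: opening $1,023.15; interest $29.67 → $1,052.82; payment $205.00; balance $847.82
Installment 7: opening $847.82; interest $24.58 → $872.40; payment $205.00; balance $667.40
Installment 8: opening $667.40; interest $19.35 → $686.75; payment $205.00; balance $481.75
Installment 9: opening $481.75; interest $13.97 → $495.72; payment $205.00; balance $290.72
Installment 10: opening $290.72; interest $8.43 → $299.15; payment $205.00; balance $94.15
Installment 11: opening $94.15; interest $2.73 → $96.88; payment $96.88; balance $0.00
Total interest: $53.02 + $48.61 + $44.08 + $39.41 + $34.61 + $29.67 + $24.58 + $19.35 + $13.97 + $8.43 + $2.73 = $318.46

$318.46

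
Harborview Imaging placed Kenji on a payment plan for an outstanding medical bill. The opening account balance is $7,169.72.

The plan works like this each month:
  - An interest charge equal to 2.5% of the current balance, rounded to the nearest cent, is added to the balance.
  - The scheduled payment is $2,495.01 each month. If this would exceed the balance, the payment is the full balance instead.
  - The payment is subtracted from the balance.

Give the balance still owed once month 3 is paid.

$47.29

Month 1: $7,169.72 +$179.24 interest = $7,348.96; pay $2,495.01 → $4,853.95
Month 2: $4,853.95 +$121.35 interest = $4,975.30; pay $2,495.01 → $2,480.29
Month 3: $2,480.29 +$62.01 interest = $2,542.30; pay $2,495.01 → $47.29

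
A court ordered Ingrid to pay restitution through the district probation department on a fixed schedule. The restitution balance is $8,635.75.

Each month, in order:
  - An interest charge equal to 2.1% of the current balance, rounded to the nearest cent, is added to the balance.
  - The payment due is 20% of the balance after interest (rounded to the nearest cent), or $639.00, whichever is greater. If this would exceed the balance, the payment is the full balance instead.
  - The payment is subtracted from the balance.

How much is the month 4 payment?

$960.95

Month 1: opening $8,635.75; interest $181.35 → $8,817.10; payment $1,763.42; balance $7,053.68
Month 2: opening $7,053.68; interest $148.13 → $7,201.81; payment $1,440.36; balance $5,761.45
Month 3: opening $5,761.45; interest $120.99 → $5,882.44; payment $1,176.49; balance $4,705.95
Month 4: opening $4,705.95; interest $98.82 → $4,804.77; payment $960.95; balance $3,843.82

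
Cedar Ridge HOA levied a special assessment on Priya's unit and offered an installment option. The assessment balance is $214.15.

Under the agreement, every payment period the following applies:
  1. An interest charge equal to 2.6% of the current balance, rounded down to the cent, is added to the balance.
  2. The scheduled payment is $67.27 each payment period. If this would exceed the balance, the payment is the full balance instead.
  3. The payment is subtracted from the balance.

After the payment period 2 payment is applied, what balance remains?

$89.13

Payment period 1: $214.15 +$5.56 interest = $219.71; pay $67.27 → $152.44
Payment period 2: $152.44 +$3.96 interest = $156.40; pay $67.27 → $89.13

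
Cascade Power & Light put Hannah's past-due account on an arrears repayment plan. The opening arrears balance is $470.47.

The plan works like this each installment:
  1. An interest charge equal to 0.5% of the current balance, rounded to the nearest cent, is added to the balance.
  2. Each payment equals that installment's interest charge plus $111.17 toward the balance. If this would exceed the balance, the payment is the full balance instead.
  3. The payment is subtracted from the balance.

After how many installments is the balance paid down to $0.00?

Installment 1: opening $470.47; interest $2.35 → $472.82; payment $113.52; balance $359.30
Installment 2: opening $359.30; interest $1.80 → $361.10; payment $112.97; balance $248.13
Installment 3: opening $248.13; interest $1.24 → $249.37; payment $112.41; balance $136.96
Installment 4: opening $136.96; interest $0.68 → $137.64; payment $111.85; balance $25.79
Installment 5: opening $25.79; interest $0.13 → $25.92; payment $25.92; balance $0.00
Balance reaches $0.00 in installment 5.

5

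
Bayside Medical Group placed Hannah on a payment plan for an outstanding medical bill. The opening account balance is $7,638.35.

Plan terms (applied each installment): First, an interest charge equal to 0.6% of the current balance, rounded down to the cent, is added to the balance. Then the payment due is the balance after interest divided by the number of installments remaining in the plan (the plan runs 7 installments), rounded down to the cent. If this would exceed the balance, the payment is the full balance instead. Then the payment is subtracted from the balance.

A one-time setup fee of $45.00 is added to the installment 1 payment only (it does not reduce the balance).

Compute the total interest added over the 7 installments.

$185.50

Installment 1: opening $7,638.35; interest $45.83 → $7,684.18; payment $1,097.74 (+ $45.00 fee); balance $6,586.44
Installment 2: opening $6,586.44; interest $39.51 → $6,625.95; payment $1,104.32; balance $5,521.63
Installment 3: opening $5,521.63; interest $33.12 → $5,554.75; payment $1,110.95; balance $4,443.80
Installment 4: opening $4,443.80; interest $26.66 → $4,470.46; payment $1,117.61; balance $3,352.85
Installment 5: opening $3,352.85; interest $20.11 → $3,372.96; payment $1,124.32; balance $2,248.64
Installment 6: opening $2,248.64; interest $13.49 → $2,262.13; payment $1,131.06; balance $1,131.07
Installment 7: opening $1,131.07; interest $6.78 → $1,137.85; payment $1,137.85; balance $0.00
Total interest: $45.83 + $39.51 + $33.12 + $26.66 + $20.11 + $13.49 + $6.78 = $185.50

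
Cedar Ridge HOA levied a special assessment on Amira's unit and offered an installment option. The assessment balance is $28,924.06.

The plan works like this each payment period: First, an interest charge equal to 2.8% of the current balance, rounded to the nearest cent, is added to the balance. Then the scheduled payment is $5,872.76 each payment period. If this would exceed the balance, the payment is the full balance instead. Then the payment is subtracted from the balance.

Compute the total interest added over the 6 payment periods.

Payment period 1: $28,924.06 +$809.87 interest = $29,733.93; pay $5,872.76 → $23,861.17
Payment period 2: $23,861.17 +$668.11 interest = $24,529.28; pay $5,872.76 → $18,656.52
Payment period 3: $18,656.52 +$522.38 interest = $19,178.90; pay $5,872.76 → $13,306.14
Payment period 4: $13,306.14 +$372.57 interest = $13,678.71; pay $5,872.76 → $7,805.95
Payment period 5: $7,805.95 +$218.57 interest = $8,024.52; pay $5,872.76 → $2,151.76
Payment period 6: $2,151.76 +$60.25 interest = $2,212.01; pay $2,212.01 → $0.00
Total interest: $809.87 + $668.11 + $522.38 + $372.57 + $218.57 + $60.25 = $2,651.75

$2,651.75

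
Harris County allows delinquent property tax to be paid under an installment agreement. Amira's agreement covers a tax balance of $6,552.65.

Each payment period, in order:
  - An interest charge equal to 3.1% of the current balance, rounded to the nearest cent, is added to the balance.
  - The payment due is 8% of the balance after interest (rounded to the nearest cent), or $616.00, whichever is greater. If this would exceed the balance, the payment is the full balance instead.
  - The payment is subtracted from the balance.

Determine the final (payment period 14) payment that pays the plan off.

Payment period 1: $6,552.65 +$203.13 interest = $6,755.78; pay $616.00 → $6,139.78
Payment period 2: $6,139.78 +$190.33 interest = $6,330.11; pay $616.00 → $5,714.11
Payment period 3: $5,714.11 +$177.14 interest = $5,891.25; pay $616.00 → $5,275.25
Payment period 4: $5,275.25 +$163.53 interest = $5,438.78; pay $616.00 → $4,822.78
Payment period 5: $4,822.78 +$149.51 interest = $4,972.29; pay $616.00 → $4,356.29
Payment period 6: $4,356.29 +$135.04 interest = $4,491.33; pay $616.00 → $3,875.33
Payment period 7: $3,875.33 +$120.14 interest = $3,995.47; pay $616.00 → $3,379.47
Payment period 8: $3,379.47 +$104.76 interest = $3,484.23; pay $616.00 → $2,868.23
Payment period 9: $2,868.23 +$88.92 interest = $2,957.15; pay $616.00 → $2,341.15
Payment period 10: $2,341.15 +$72.58 interest = $2,413.73; pay $616.00 → $1,797.73
Payment period 11: $1,797.73 +$55.73 interest = $1,853.46; pay $616.00 → $1,237.46
Payment period 12: $1,237.46 +$38.36 interest = $1,275.82; pay $616.00 → $659.82
Payment period 13: $659.82 +$20.45 interest = $680.27; pay $616.00 → $64.27
Payment period 14: $64.27 +$1.99 interest = $66.26; pay $66.26 → $0.00

$66.26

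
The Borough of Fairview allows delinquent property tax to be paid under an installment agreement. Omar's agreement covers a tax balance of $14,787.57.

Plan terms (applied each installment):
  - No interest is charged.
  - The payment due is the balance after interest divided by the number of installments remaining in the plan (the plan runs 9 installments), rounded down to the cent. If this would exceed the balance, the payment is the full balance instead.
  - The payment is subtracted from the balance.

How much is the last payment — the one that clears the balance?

# | Opening | Payment | End bal
1 | $14,787.57 | $1,643.06 | $13,144.51
2 | $13,144.51 | $1,643.06 | $11,501.45
3 | $11,501.45 | $1,643.06 | $9,858.39
4 | $9,858.39 | $1,643.06 | $8,215.33
5 | $8,215.33 | $1,643.06 | $6,572.27
6 | $6,572.27 | $1,643.06 | $4,929.21
7 | $4,929.21 | $1,643.07 | $3,286.14
8 | $3,286.14 | $1,643.07 | $1,643.07
9 | $1,643.07 | $1,643.07 | $0.00

$1,643.07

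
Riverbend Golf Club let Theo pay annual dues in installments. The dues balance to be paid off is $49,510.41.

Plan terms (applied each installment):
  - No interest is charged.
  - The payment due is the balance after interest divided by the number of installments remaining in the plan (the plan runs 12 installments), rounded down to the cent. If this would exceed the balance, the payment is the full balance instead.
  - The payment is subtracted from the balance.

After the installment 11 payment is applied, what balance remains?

Installment 1: opening $49,510.41; payment $4,125.86; balance $45,384.55
Installment 2: opening $45,384.55; payment $4,125.86; balance $41,258.69
Installment 3: opening $41,258.69; payment $4,125.86; balance $37,132.83
Installment 4: opening $37,132.83; payment $4,125.87; balance $33,006.96
Installment 5: opening $33,006.96; payment $4,125.87; balance $28,881.09
Installment 6: opening $28,881.09; payment $4,125.87; balance $24,755.22
Installment 7: opening $24,755.22; payment $4,125.87; balance $20,629.35
Installment 8: opening $20,629.35; payment $4,125.87; balance $16,503.48
Installment 9: opening $16,503.48; payment $4,125.87; balance $12,377.61
Installment 10: opening $12,377.61; payment $4,125.87; balance $8,251.74
Installment 11: opening $8,251.74; payment $4,125.87; balance $4,125.87

$4,125.87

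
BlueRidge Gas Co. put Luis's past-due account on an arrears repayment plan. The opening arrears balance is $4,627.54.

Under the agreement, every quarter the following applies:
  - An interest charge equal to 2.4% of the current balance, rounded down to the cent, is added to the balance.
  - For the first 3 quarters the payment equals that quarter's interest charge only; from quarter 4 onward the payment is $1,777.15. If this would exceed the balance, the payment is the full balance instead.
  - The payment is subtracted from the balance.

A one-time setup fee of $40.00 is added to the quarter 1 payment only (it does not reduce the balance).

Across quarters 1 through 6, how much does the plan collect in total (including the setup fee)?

$5,212.97

Quarter 1: $4,627.54 +$111.06 interest = $4,738.60; pay $111.06 (+ $40.00 fee) → $4,627.54
Quarter 2: $4,627.54 +$111.06 interest = $4,738.60; pay $111.06 → $4,627.54
Quarter 3: $4,627.54 +$111.06 interest = $4,738.60; pay $111.06 → $4,627.54
Quarter 4: $4,627.54 +$111.06 interest = $4,738.60; pay $1,777.15 → $2,961.45
Quarter 5: $2,961.45 +$71.07 interest = $3,032.52; pay $1,777.15 → $1,255.37
Quarter 6: $1,255.37 +$30.12 interest = $1,285.49; pay $1,285.49 → $0.00
Total paid: $5,212.97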